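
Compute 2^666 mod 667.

179

2^1 ≡ 2 (mod 667)
2^2 ≡ 2^2 = 4 ≡ 4 (mod 667)
2^4 ≡ 4^2 = 16 ≡ 16 (mod 667)
2^8 ≡ 16^2 = 256 ≡ 256 (mod 667)
2^16 ≡ 256^2 = 65536 ≡ 170 (mod 667)
2^32 ≡ 170^2 = 28900 ≡ 219 (mod 667)
2^64 ≡ 219^2 = 47961 ≡ 604 (mod 667)
2^128 ≡ 604^2 = 364816 ≡ 634 (mod 667)
2^256 ≡ 634^2 = 401956 ≡ 422 (mod 667)
2^512 ≡ 422^2 = 178084 ≡ 662 (mod 667)
666 = 512 + 128 + 16 + 8 + 2 in binary powers of 2.
So 2^666 ≡ 662 · 634 · 170 · 256 · 4 ≡ 179 (mod 667).
Since 179 ≠ 1, base 2 is a Fermat witness: 667 is composite.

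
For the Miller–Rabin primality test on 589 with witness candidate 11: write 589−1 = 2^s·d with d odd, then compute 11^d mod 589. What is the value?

589 − 1 = 588 = 2^2 · 147, so d = 147.
11^1 ≡ 11 (mod 589)
11^2 ≡ 11^2 = 121 ≡ 121 (mod 589)
11^4 ≡ 121^2 = 14641 ≡ 505 (mod 589)
11^8 ≡ 505^2 = 255025 ≡ 577 (mod 589)
11^16 ≡ 577^2 = 332929 ≡ 144 (mod 589)
11^32 ≡ 144^2 = 20736 ≡ 121 (mod 589)
11^64 ≡ 121^2 = 14641 ≡ 505 (mod 589)
11^128 ≡ 505^2 = 255025 ≡ 577 (mod 589)
147 = 128 + 16 + 2 + 1 in binary powers of 2.
So 11^147 ≡ 577 · 144 · 121 · 11 ≡ 77 (mod 589).
Squaring chain: 77 → 39; never reaches −1, so base 11 is a Miller–Rabin witness that 589 is composite.

77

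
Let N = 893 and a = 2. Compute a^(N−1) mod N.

777

2^1 ≡ 2 (mod 893)
2^2 ≡ 2^2 = 4 ≡ 4 (mod 893)
2^4 ≡ 4^2 = 16 ≡ 16 (mod 893)
2^8 ≡ 16^2 = 256 ≡ 256 (mod 893)
2^16 ≡ 256^2 = 65536 ≡ 347 (mod 893)
2^32 ≡ 347^2 = 120409 ≡ 747 (mod 893)
2^64 ≡ 747^2 = 558009 ≡ 777 (mod 893)
2^128 ≡ 777^2 = 603729 ≡ 61 (mod 893)
2^256 ≡ 61^2 = 3721 ≡ 149 (mod 893)
2^512 ≡ 149^2 = 22201 ≡ 769 (mod 893)
892 = 512 + 256 + 64 + 32 + 16 + 8 + 4 in binary powers of 2.
So 2^892 ≡ 769 · 149 · 777 · 747 · 347 · 256 · 16 ≡ 777 (mod 893).
Since 777 ≠ 1, base 2 is a Fermat witness: 893 is composite.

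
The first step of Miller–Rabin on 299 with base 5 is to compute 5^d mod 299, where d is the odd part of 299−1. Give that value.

299 − 1 = 298 = 2^1 · 149, so d = 149.
5^1 ≡ 5 (mod 299)
5^2 ≡ 5^2 = 25 ≡ 25 (mod 299)
5^4 ≡ 25^2 = 625 ≡ 27 (mod 299)
5^8 ≡ 27^2 = 729 ≡ 131 (mod 299)
5^16 ≡ 131^2 = 17161 ≡ 118 (mod 299)
5^32 ≡ 118^2 = 13924 ≡ 170 (mod 299)
5^64 ≡ 170^2 = 28900 ≡ 196 (mod 299)
5^128 ≡ 196^2 = 38416 ≡ 144 (mod 299)
149 = 128 + 16 + 4 + 1 in binary powers of 2.
So 5^149 ≡ 144 · 118 · 27 · 5 ≡ 291 (mod 299).
Squaring chain: 291; never reaches −1, so base 5 is a Miller–Rabin witness that 299 is composite.

291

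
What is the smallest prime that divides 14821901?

79

14821901 is odd.
Digit sum 26, not divisible by 3.
Ends in 1: not divisible by 5.
7: 14821901 = 7·2117414 + 3
11: 14821901 = 11·1347445 + 6
13: 14821901 = 13·1140146 + 3
17: 14821901 = 17·871876 + 9
19: 14821901 = 19·780100 + 1
23: 14821901 = 23·644430 + 11
29: 14821901 = 29·511100 + 1
31: 14821901 = 31·478125 + 26
37: 14821901 = 37·400591 + 34
41: 14821901 = 41·361509 + 32
43: 14821901 = 43·344695 + 16
47: 14821901 = 47·315359 + 28
53: 14821901 = 53·279658 + 27
59: 14821901 = 59·251218 + 39
61: 14821901 = 61·242981 + 60
67: 14821901 = 67·221222 + 27
71: 14821901 = 71·208759 + 12
73: 14821901 = 73·203039 + 54
79: 14821901 = 79·187619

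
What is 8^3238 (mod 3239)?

640

8^1 ≡ 8 (mod 3239)
8^2 ≡ 8^2 = 64 ≡ 64 (mod 3239)
8^4 ≡ 64^2 = 4096 ≡ 857 (mod 3239)
8^8 ≡ 857^2 = 734449 ≡ 2435 (mod 3239)
8^16 ≡ 2435^2 = 5929225 ≡ 1855 (mod 3239)
8^32 ≡ 1855^2 = 3441025 ≡ 1207 (mod 3239)
8^64 ≡ 1207^2 = 1456849 ≡ 2538 (mod 3239)
8^128 ≡ 2538^2 = 6441444 ≡ 2312 (mod 3239)
8^256 ≡ 2312^2 = 5345344 ≡ 994 (mod 3239)
8^512 ≡ 994^2 = 988036 ≡ 141 (mod 3239)
8^1024 ≡ 141^2 = 19881 ≡ 447 (mod 3239)
8^2048 ≡ 447^2 = 199809 ≡ 2230 (mod 3239)
3238 = 2048 + 1024 + 128 + 32 + 4 + 2 in binary powers of 2.
So 8^3238 ≡ 2230 · 447 · 2312 · 1207 · 857 · 64 ≡ 640 (mod 3239).
Since 640 ≠ 1, base 8 is a Fermat witness: 3239 is composite.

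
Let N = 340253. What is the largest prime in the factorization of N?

79

340253 = 59 · 5767
5767 = 73 · 79
79 is prime.
So 340253 = 59 · 73 · 79; the largest prime factor is 79.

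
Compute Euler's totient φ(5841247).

5743584

Factor: 5841247 = 149 · 197 · 199.
φ(5841247) = (149−1) · (197−1) · (199−1) = 148 · 196 · 198 = 5743584.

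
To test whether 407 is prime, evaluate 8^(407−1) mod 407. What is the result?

8^1 ≡ 8 (mod 407)
8^2 ≡ 8^2 = 64 ≡ 64 (mod 407)
8^4 ≡ 64^2 = 4096 ≡ 26 (mod 407)
8^8 ≡ 26^2 = 676 ≡ 269 (mod 407)
8^16 ≡ 269^2 = 72361 ≡ 322 (mod 407)
8^32 ≡ 322^2 = 103684 ≡ 306 (mod 407)
8^64 ≡ 306^2 = 93636 ≡ 26 (mod 407)
8^128 ≡ 26^2 = 676 ≡ 269 (mod 407)
8^256 ≡ 269^2 = 72361 ≡ 322 (mod 407)
406 = 256 + 128 + 16 + 4 + 2 in binary powers of 2.
So 8^406 ≡ 322 · 269 · 322 · 26 · 64 ≡ 344 (mod 407).
Since 344 ≠ 1, base 8 is a Fermat witness: 407 is composite.

344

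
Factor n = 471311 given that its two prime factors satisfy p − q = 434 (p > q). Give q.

503

Since p = q + 434, we have 471311 = q(q + 434), so q² + 434q − 471311 = 0.
Discriminant: 434² + 4·471311 = 188356 + 1885244 = 2073600; √2073600 = 1440.
q = (−434 + 1440)/2 = 503, and p = q + 434 = 937.
Check: 503 · 937 = 471311.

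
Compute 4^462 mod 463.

4^1 ≡ 4 (mod 463)
4^2 ≡ 4^2 = 16 ≡ 16 (mod 463)
4^4 ≡ 16^2 = 256 ≡ 256 (mod 463)
4^8 ≡ 256^2 = 65536 ≡ 253 (mod 463)
4^16 ≡ 253^2 = 64009 ≡ 115 (mod 463)
4^32 ≡ 115^2 = 13225 ≡ 261 (mod 463)
4^64 ≡ 261^2 = 68121 ≡ 60 (mod 463)
4^128 ≡ 60^2 = 3600 ≡ 359 (mod 463)
4^256 ≡ 359^2 = 128881 ≡ 167 (mod 463)
462 = 256 + 128 + 64 + 8 + 4 + 2 in binary powers of 2.
So 4^462 ≡ 167 · 359 · 60 · 253 · 256 · 16 ≡ 1 (mod 463).
Since the result is 1, base 4 gives no evidence that 463 is composite.

1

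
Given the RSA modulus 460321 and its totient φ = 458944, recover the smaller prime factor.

569

φ(n) = (p−1)(q−1) = n − (p+q) + 1, so p + q = 460321 − 458944 + 1 = 1378.
p and q are the roots of t² − 1378t + 460321 = 0.
Discriminant: 1378² − 4·460321 = 1898884 − 1841284 = 57600; √57600 = 240.
q = (1378 − 240)/2 = 569, p = (1378 + 240)/2 = 809.
Check: 569 · 809 = 460321.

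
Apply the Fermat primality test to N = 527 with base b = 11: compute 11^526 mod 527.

485

11^1 ≡ 11 (mod 527)
11^2 ≡ 11^2 = 121 ≡ 121 (mod 527)
11^4 ≡ 121^2 = 14641 ≡ 412 (mod 527)
11^8 ≡ 412^2 = 169744 ≡ 50 (mod 527)
11^16 ≡ 50^2 = 2500 ≡ 392 (mod 527)
11^32 ≡ 392^2 = 153664 ≡ 307 (mod 527)
11^64 ≡ 307^2 = 94249 ≡ 443 (mod 527)
11^128 ≡ 443^2 = 196249 ≡ 205 (mod 527)
11^256 ≡ 205^2 = 42025 ≡ 392 (mod 527)
11^512 ≡ 392^2 = 153664 ≡ 307 (mod 527)
526 = 512 + 8 + 4 + 2 in binary powers of 2.
So 11^526 ≡ 307 · 50 · 412 · 121 ≡ 485 (mod 527).
Since 485 ≠ 1, base 11 is a Fermat witness: 527 is composite.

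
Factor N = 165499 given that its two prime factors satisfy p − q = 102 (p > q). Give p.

461

Since p = q + 102, we have 165499 = q(q + 102), so q² + 102q − 165499 = 0.
Discriminant: 102² + 4·165499 = 10404 + 661996 = 672400; √672400 = 820.
q = (−102 + 820)/2 = 359, and p = q + 102 = 461.
Check: 359 · 461 = 165499.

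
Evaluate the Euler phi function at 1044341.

Factor: 1044341 = 43 · 149 · 163.
φ(1044341) = (43−1) · (149−1) · (163−1) = 42 · 148 · 162 = 1006992.

1006992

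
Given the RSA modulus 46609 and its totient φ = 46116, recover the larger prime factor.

φ(n) = (p−1)(q−1) = n − (p+q) + 1, so p + q = 46609 − 46116 + 1 = 494.
p and q are the roots of t² − 494t + 46609 = 0.
Discriminant: 494² − 4·46609 = 244036 − 186436 = 57600; √57600 = 240.
q = (494 − 240)/2 = 127, p = (494 + 240)/2 = 367.
Check: 127 · 367 = 46609.

367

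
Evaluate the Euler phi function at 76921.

Factor: 76921 = 13 · 61 · 97.
φ(76921) = (13−1) · (61−1) · (97−1) = 12 · 60 · 96 = 69120.

69120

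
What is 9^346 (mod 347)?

9^1 ≡ 9 (mod 347)
9^2 ≡ 9^2 = 81 ≡ 81 (mod 347)
9^4 ≡ 81^2 = 6561 ≡ 315 (mod 347)
9^8 ≡ 315^2 = 99225 ≡ 330 (mod 347)
9^16 ≡ 330^2 = 108900 ≡ 289 (mod 347)
9^32 ≡ 289^2 = 83521 ≡ 241 (mod 347)
9^64 ≡ 241^2 = 58081 ≡ 132 (mod 347)
9^128 ≡ 132^2 = 17424 ≡ 74 (mod 347)
9^256 ≡ 74^2 = 5476 ≡ 271 (mod 347)
346 = 256 + 64 + 16 + 8 + 2 in binary powers of 2.
So 9^346 ≡ 271 · 132 · 289 · 330 · 81 ≡ 1 (mod 347).
Since the result is 1, base 9 gives no evidence that 347 is composite.

1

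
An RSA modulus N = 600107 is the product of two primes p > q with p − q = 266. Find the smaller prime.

Since p = q + 266, we have 600107 = q(q + 266), so q² + 266q − 600107 = 0.
Discriminant: 266² + 4·600107 = 70756 + 2400428 = 2471184; √2471184 = 1572.
q = (−266 + 1572)/2 = 653, and p = q + 266 = 919.
Check: 653 · 919 = 600107.

653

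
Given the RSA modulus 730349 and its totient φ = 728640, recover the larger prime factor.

881

φ(n) = (p−1)(q−1) = n − (p+q) + 1, so p + q = 730349 − 728640 + 1 = 1710.
p and q are the roots of t² − 1710t + 730349 = 0.
Discriminant: 1710² − 4·730349 = 2924100 − 2921396 = 2704; √2704 = 52.
q = (1710 − 52)/2 = 829, p = (1710 + 52)/2 = 881.
Check: 829 · 881 = 730349.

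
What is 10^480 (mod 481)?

1

10^1 ≡ 10 (mod 481)
10^2 ≡ 10^2 = 100 ≡ 100 (mod 481)
10^4 ≡ 100^2 = 10000 ≡ 380 (mod 481)
10^8 ≡ 380^2 = 144400 ≡ 100 (mod 481)
10^16 ≡ 100^2 = 10000 ≡ 380 (mod 481)
10^32 ≡ 380^2 = 144400 ≡ 100 (mod 481)
10^64 ≡ 100^2 = 10000 ≡ 380 (mod 481)
10^128 ≡ 380^2 = 144400 ≡ 100 (mod 481)
10^256 ≡ 100^2 = 10000 ≡ 380 (mod 481)
480 = 256 + 128 + 64 + 32 in binary powers of 2.
So 10^480 ≡ 380 · 100 · 380 · 100 ≡ 1 (mod 481).
Since the result is 1, base 10 gives no evidence that 481 is composite.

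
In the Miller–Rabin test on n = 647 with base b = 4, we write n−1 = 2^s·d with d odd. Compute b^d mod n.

1

647 − 1 = 646 = 2^1 · 323, so d = 323.
4^1 ≡ 4 (mod 647)
4^2 ≡ 4^2 = 16 ≡ 16 (mod 647)
4^4 ≡ 16^2 = 256 ≡ 256 (mod 647)
4^8 ≡ 256^2 = 65536 ≡ 189 (mod 647)
4^16 ≡ 189^2 = 35721 ≡ 136 (mod 647)
4^32 ≡ 136^2 = 18496 ≡ 380 (mod 647)
4^64 ≡ 380^2 = 144400 ≡ 119 (mod 647)
4^128 ≡ 119^2 = 14161 ≡ 574 (mod 647)
4^256 ≡ 574^2 = 329476 ≡ 153 (mod 647)
323 = 256 + 64 + 2 + 1 in binary powers of 2.
So 4^323 ≡ 153 · 119 · 16 · 4 ≡ 1 (mod 647).
Since 4^d ≡ 1 (mod 647), base 4 does not prove 647 composite.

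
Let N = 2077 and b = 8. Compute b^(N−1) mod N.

8^1 ≡ 8 (mod 2077)
8^2 ≡ 8^2 = 64 ≡ 64 (mod 2077)
8^4 ≡ 64^2 = 4096 ≡ 2019 (mod 2077)
8^8 ≡ 2019^2 = 4076361 ≡ 1287 (mod 2077)
8^16 ≡ 1287^2 = 1656369 ≡ 1000 (mod 2077)
8^32 ≡ 1000^2 = 1000000 ≡ 963 (mod 2077)
8^64 ≡ 963^2 = 927369 ≡ 1027 (mod 2077)
8^128 ≡ 1027^2 = 1054729 ≡ 1690 (mod 2077)
8^256 ≡ 1690^2 = 2856100 ≡ 225 (mod 2077)
8^512 ≡ 225^2 = 50625 ≡ 777 (mod 2077)
8^1024 ≡ 777^2 = 603729 ≡ 1399 (mod 2077)
8^2048 ≡ 1399^2 = 1957201 ≡ 667 (mod 2077)
2076 = 2048 + 16 + 8 + 4 in binary powers of 2.
So 8^2076 ≡ 667 · 1000 · 1287 · 2019 ≡ 349 (mod 2077).
Since 349 ≠ 1, base 8 is a Fermat witness: 2077 is composite.

349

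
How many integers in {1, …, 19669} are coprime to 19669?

16896

Factor: 19669 = 13 · 17 · 89.
φ(19669) = (13−1) · (17−1) · (89−1) = 12 · 16 · 88 = 16896.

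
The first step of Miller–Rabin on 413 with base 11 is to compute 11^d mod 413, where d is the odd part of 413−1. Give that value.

413 − 1 = 412 = 2^2 · 103, so d = 103.
11^1 ≡ 11 (mod 413)
11^2 ≡ 11^2 = 121 ≡ 121 (mod 413)
11^4 ≡ 121^2 = 14641 ≡ 186 (mod 413)
11^8 ≡ 186^2 = 34596 ≡ 317 (mod 413)
11^16 ≡ 317^2 = 100489 ≡ 130 (mod 413)
11^32 ≡ 130^2 = 16900 ≡ 380 (mod 413)
11^64 ≡ 380^2 = 144400 ≡ 263 (mod 413)
103 = 64 + 32 + 4 + 2 + 1 in binary powers of 2.
So 11^103 ≡ 263 · 380 · 186 · 121 · 11 ≡ 165 (mod 413).
Squaring chain: 165 → 380; never reaches −1, so base 11 is a Miller–Rabin witness that 413 is composite.

165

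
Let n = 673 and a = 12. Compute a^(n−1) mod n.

1

12^1 ≡ 12 (mod 673)
12^2 ≡ 12^2 = 144 ≡ 144 (mod 673)
12^4 ≡ 144^2 = 20736 ≡ 546 (mod 673)
12^8 ≡ 546^2 = 298116 ≡ 650 (mod 673)
12^16 ≡ 650^2 = 422500 ≡ 529 (mod 673)
12^32 ≡ 529^2 = 279841 ≡ 546 (mod 673)
12^64 ≡ 546^2 = 298116 ≡ 650 (mod 673)
12^128 ≡ 650^2 = 422500 ≡ 529 (mod 673)
12^256 ≡ 529^2 = 279841 ≡ 546 (mod 673)
12^512 ≡ 546^2 = 298116 ≡ 650 (mod 673)
672 = 512 + 128 + 32 in binary powers of 2.
So 12^672 ≡ 650 · 529 · 546 ≡ 1 (mod 673).
Since the result is 1, base 12 gives no evidence that 673 is composite.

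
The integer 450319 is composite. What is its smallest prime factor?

19

450319 is odd.
Digit sum 22, not divisible by 3.
Ends in 9: not divisible by 5.
7: 450319 = 7·64331 + 2
11: 450319 = 11·40938 + 1
13: 450319 = 13·34639 + 12
17: 450319 = 17·26489 + 6
19: 450319 = 19·23701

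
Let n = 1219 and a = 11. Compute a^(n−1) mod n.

11^1 ≡ 11 (mod 1219)
11^2 ≡ 11^2 = 121 ≡ 121 (mod 1219)
11^4 ≡ 121^2 = 14641 ≡ 13 (mod 1219)
11^8 ≡ 13^2 = 169 ≡ 169 (mod 1219)
11^16 ≡ 169^2 = 28561 ≡ 524 (mod 1219)
11^32 ≡ 524^2 = 274576 ≡ 301 (mod 1219)
11^64 ≡ 301^2 = 90601 ≡ 395 (mod 1219)
11^128 ≡ 395^2 = 156025 ≡ 1212 (mod 1219)
11^256 ≡ 1212^2 = 1468944 ≡ 49 (mod 1219)
11^512 ≡ 49^2 = 2401 ≡ 1182 (mod 1219)
11^1024 ≡ 1182^2 = 1397124 ≡ 150 (mod 1219)
1218 = 1024 + 128 + 64 + 2 in binary powers of 2.
So 11^1218 ≡ 150 · 1212 · 395 · 121 ≡ 261 (mod 1219).
Since 261 ≠ 1, base 11 is a Fermat witness: 1219 is composite.

261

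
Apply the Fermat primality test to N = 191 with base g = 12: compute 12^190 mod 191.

1

12^1 ≡ 12 (mod 191)
12^2 ≡ 12^2 = 144 ≡ 144 (mod 191)
12^4 ≡ 144^2 = 20736 ≡ 108 (mod 191)
12^8 ≡ 108^2 = 11664 ≡ 13 (mod 191)
12^16 ≡ 13^2 = 169 ≡ 169 (mod 191)
12^32 ≡ 169^2 = 28561 ≡ 102 (mod 191)
12^64 ≡ 102^2 = 10404 ≡ 90 (mod 191)
12^128 ≡ 90^2 = 8100 ≡ 78 (mod 191)
190 = 128 + 32 + 16 + 8 + 4 + 2 in binary powers of 2.
So 12^190 ≡ 78 · 102 · 169 · 13 · 108 · 144 ≡ 1 (mod 191).
Since the result is 1, base 12 gives no evidence that 191 is composite.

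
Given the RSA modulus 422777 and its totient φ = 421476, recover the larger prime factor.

683

φ(n) = (p−1)(q−1) = n − (p+q) + 1, so p + q = 422777 − 421476 + 1 = 1302.
p and q are the roots of t² − 1302t + 422777 = 0.
Discriminant: 1302² − 4·422777 = 1695204 − 1691108 = 4096; √4096 = 64.
q = (1302 − 64)/2 = 619, p = (1302 + 64)/2 = 683.
Check: 619 · 683 = 422777.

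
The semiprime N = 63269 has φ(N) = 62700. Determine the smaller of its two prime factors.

151

φ(n) = (p−1)(q−1) = n − (p+q) + 1, so p + q = 63269 − 62700 + 1 = 570.
p and q are the roots of t² − 570t + 63269 = 0.
Discriminant: 570² − 4·63269 = 324900 − 253076 = 71824; √71824 = 268.
q = (570 − 268)/2 = 151, p = (570 + 268)/2 = 419.
Check: 151 · 419 = 63269.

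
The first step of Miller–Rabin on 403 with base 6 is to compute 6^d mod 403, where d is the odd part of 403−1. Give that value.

278

403 − 1 = 402 = 2^1 · 201, so d = 201.
6^1 ≡ 6 (mod 403)
6^2 ≡ 6^2 = 36 ≡ 36 (mod 403)
6^4 ≡ 36^2 = 1296 ≡ 87 (mod 403)
6^8 ≡ 87^2 = 7569 ≡ 315 (mod 403)
6^16 ≡ 315^2 = 99225 ≡ 87 (mod 403)
6^32 ≡ 87^2 = 7569 ≡ 315 (mod 403)
6^64 ≡ 315^2 = 99225 ≡ 87 (mod 403)
6^128 ≡ 87^2 = 7569 ≡ 315 (mod 403)
201 = 128 + 64 + 8 + 1 in binary powers of 2.
So 6^201 ≡ 315 · 87 · 315 · 6 ≡ 278 (mod 403).
Squaring chain: 278; never reaches −1, so base 6 is a Miller–Rabin witness that 403 is composite.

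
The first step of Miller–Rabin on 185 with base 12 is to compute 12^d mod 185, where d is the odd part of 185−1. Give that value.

185 − 1 = 184 = 2^3 · 23, so d = 23.
12^1 ≡ 12 (mod 185)
12^2 ≡ 12^2 = 144 ≡ 144 (mod 185)
12^4 ≡ 144^2 = 20736 ≡ 16 (mod 185)
12^8 ≡ 16^2 = 256 ≡ 71 (mod 185)
12^16 ≡ 71^2 = 5041 ≡ 46 (mod 185)
23 = 16 + 4 + 2 + 1 in binary powers of 2.
So 12^23 ≡ 46 · 16 · 144 · 12 ≡ 118 (mod 185).
Squaring chain: 118 → 49 → 181; never reaches −1, so base 12 is a Miller–Rabin witness that 185 is composite.

118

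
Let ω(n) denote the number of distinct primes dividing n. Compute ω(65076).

65076 = 2^2 · 16269
16269 = 3 · 5423
5423 = 11 · 493
493 = 17 · 29
65076 = 2^2 · 3 · 11 · 17 · 29, which has 5 distinct prime factors.

5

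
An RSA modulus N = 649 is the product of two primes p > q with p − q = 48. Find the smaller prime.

Since p = q + 48, we have 649 = q(q + 48), so q² + 48q − 649 = 0.
Discriminant: 48² + 4·649 = 2304 + 2596 = 4900; √4900 = 70.
q = (−48 + 70)/2 = 11, and p = q + 48 = 59.
Check: 11 · 59 = 649.

11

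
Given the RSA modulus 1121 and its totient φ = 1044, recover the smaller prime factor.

19

φ(n) = (p−1)(q−1) = n − (p+q) + 1, so p + q = 1121 − 1044 + 1 = 78.
p and q are the roots of t² − 78t + 1121 = 0.
Discriminant: 78² − 4·1121 = 6084 − 4484 = 1600; √1600 = 40.
q = (78 − 40)/2 = 19, p = (78 + 40)/2 = 59.
Check: 19 · 59 = 1121.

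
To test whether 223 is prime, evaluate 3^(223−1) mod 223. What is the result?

3^1 ≡ 3 (mod 223)
3^2 ≡ 3^2 = 9 ≡ 9 (mod 223)
3^4 ≡ 9^2 = 81 ≡ 81 (mod 223)
3^8 ≡ 81^2 = 6561 ≡ 94 (mod 223)
3^16 ≡ 94^2 = 8836 ≡ 139 (mod 223)
3^32 ≡ 139^2 = 19321 ≡ 143 (mod 223)
3^64 ≡ 143^2 = 20449 ≡ 156 (mod 223)
3^128 ≡ 156^2 = 24336 ≡ 29 (mod 223)
222 = 128 + 64 + 16 + 8 + 4 + 2 in binary powers of 2.
So 3^222 ≡ 29 · 156 · 139 · 94 · 81 · 9 ≡ 1 (mod 223).
Since the result is 1, base 3 gives no evidence that 223 is composite.

1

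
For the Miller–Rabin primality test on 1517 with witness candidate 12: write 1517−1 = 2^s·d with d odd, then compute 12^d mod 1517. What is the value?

1517 − 1 = 1516 = 2^2 · 379, so d = 379.
12^1 ≡ 12 (mod 1517)
12^2 ≡ 12^2 = 144 ≡ 144 (mod 1517)
12^4 ≡ 144^2 = 20736 ≡ 1015 (mod 1517)
12^8 ≡ 1015^2 = 1030225 ≡ 182 (mod 1517)
12^16 ≡ 182^2 = 33124 ≡ 1267 (mod 1517)
12^32 ≡ 1267^2 = 1605289 ≡ 303 (mod 1517)
12^64 ≡ 303^2 = 91809 ≡ 789 (mod 1517)
12^128 ≡ 789^2 = 622521 ≡ 551 (mod 1517)
12^256 ≡ 551^2 = 303601 ≡ 201 (mod 1517)
379 = 256 + 64 + 32 + 16 + 8 + 2 + 1 in binary powers of 2.
So 12^379 ≡ 201 · 789 · 303 · 1267 · 182 · 144 · 12 ≡ 345 (mod 1517).
Squaring chain: 345 → 699; never reaches −1, so base 12 is a Miller–Rabin witness that 1517 is composite.

345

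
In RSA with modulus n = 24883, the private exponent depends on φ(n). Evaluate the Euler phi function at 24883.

Factor: 24883 = 149 · 167.
φ(24883) = (149−1) · (167−1) = 148 · 166 = 24568.

24568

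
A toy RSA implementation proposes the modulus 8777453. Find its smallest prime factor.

8777453 is odd.
Digit sum 41, not divisible by 3.
Ends in 3: not divisible by 5.
7: 8777453 = 7·1253921 + 6
11: 8777453 = 11·797950 + 3
13: 8777453 = 13·675188 + 9
17: 8777453 = 17·516320 + 13
19: 8777453 = 19·461971 + 4
23: 8777453 = 23·381628 + 9
29: 8777453 = 29·302670 + 23
31: 8777453 = 31·283143 + 20
37: 8777453 = 37·237228 + 17
41: 8777453 = 41·214084 + 9
43: 8777453 = 43·204126 + 35
47: 8777453 = 47·186754 + 15
53: 8777453 = 53·165612 + 17
59: 8777453 = 59·148770 + 23
61: 8777453 = 61·143892 + 41
67: 8777453 = 67·131006 + 51
71: 8777453 = 71·123626 + 7
73: 8777453 = 73·120239 + 6
79: 8777453 = 79·111107

79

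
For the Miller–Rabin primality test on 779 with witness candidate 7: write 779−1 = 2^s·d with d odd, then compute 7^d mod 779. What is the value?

315

779 − 1 = 778 = 2^1 · 389, so d = 389.
7^1 ≡ 7 (mod 779)
7^2 ≡ 7^2 = 49 ≡ 49 (mod 779)
7^4 ≡ 49^2 = 2401 ≡ 64 (mod 779)
7^8 ≡ 64^2 = 4096 ≡ 201 (mod 779)
7^16 ≡ 201^2 = 40401 ≡ 672 (mod 779)
7^32 ≡ 672^2 = 451584 ≡ 543 (mod 779)
7^64 ≡ 543^2 = 294849 ≡ 387 (mod 779)
7^128 ≡ 387^2 = 149769 ≡ 201 (mod 779)
7^256 ≡ 201^2 = 40401 ≡ 672 (mod 779)
389 = 256 + 128 + 4 + 1 in binary powers of 2.
So 7^389 ≡ 672 · 201 · 64 · 7 ≡ 315 (mod 779).
Squaring chain: 315; never reaches −1, so base 7 is a Miller–Rabin witness that 779 is composite.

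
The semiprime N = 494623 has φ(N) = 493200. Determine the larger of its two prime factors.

823

φ(n) = (p−1)(q−1) = n − (p+q) + 1, so p + q = 494623 − 493200 + 1 = 1424.
p and q are the roots of t² − 1424t + 494623 = 0.
Discriminant: 1424² − 4·494623 = 2027776 − 1978492 = 49284; √49284 = 222.
q = (1424 − 222)/2 = 601, p = (1424 + 222)/2 = 823.
Check: 601 · 823 = 494623.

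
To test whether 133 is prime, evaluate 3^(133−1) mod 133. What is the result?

3^1 ≡ 3 (mod 133)
3^2 ≡ 3^2 = 9 ≡ 9 (mod 133)
3^4 ≡ 9^2 = 81 ≡ 81 (mod 133)
3^8 ≡ 81^2 = 6561 ≡ 44 (mod 133)
3^16 ≡ 44^2 = 1936 ≡ 74 (mod 133)
3^32 ≡ 74^2 = 5476 ≡ 23 (mod 133)
3^64 ≡ 23^2 = 529 ≡ 130 (mod 133)
3^128 ≡ 130^2 = 16900 ≡ 9 (mod 133)
132 = 128 + 4 in binary powers of 2.
So 3^132 ≡ 9 · 81 ≡ 64 (mod 133).
Since 64 ≠ 1, base 3 is a Fermat witness: 133 is composite.

64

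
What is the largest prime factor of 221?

17

221 = 13 · 17
17 is prime.
So 221 = 13 · 17; the largest prime factor is 17.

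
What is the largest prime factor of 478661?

478661 = 73 · 6557
6557 = 79 · 83
83 is prime.
So 478661 = 73 · 79 · 83; the largest prime factor is 83.

83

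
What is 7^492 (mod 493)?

455

7^1 ≡ 7 (mod 493)
7^2 ≡ 7^2 = 49 ≡ 49 (mod 493)
7^4 ≡ 49^2 = 2401 ≡ 429 (mod 493)
7^8 ≡ 429^2 = 184041 ≡ 152 (mod 493)
7^16 ≡ 152^2 = 23104 ≡ 426 (mod 493)
7^32 ≡ 426^2 = 181476 ≡ 52 (mod 493)
7^64 ≡ 52^2 = 2704 ≡ 239 (mod 493)
7^128 ≡ 239^2 = 57121 ≡ 426 (mod 493)
7^256 ≡ 426^2 = 181476 ≡ 52 (mod 493)
492 = 256 + 128 + 64 + 32 + 8 + 4 in binary powers of 2.
So 7^492 ≡ 52 · 426 · 239 · 52 · 152 · 429 ≡ 455 (mod 493).
Since 455 ≠ 1, base 7 is a Fermat witness: 493 is composite.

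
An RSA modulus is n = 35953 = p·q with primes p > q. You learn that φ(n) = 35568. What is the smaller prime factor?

φ(n) = (p−1)(q−1) = n − (p+q) + 1, so p + q = 35953 − 35568 + 1 = 386.
p and q are the roots of t² − 386t + 35953 = 0.
Discriminant: 386² − 4·35953 = 148996 − 143812 = 5184; √5184 = 72.
q = (386 − 72)/2 = 157, p = (386 + 72)/2 = 229.
Check: 157 · 229 = 35953.

157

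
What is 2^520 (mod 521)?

1

2^1 ≡ 2 (mod 521)
2^2 ≡ 2^2 = 4 ≡ 4 (mod 521)
2^4 ≡ 4^2 = 16 ≡ 16 (mod 521)
2^8 ≡ 16^2 = 256 ≡ 256 (mod 521)
2^16 ≡ 256^2 = 65536 ≡ 411 (mod 521)
2^32 ≡ 411^2 = 168921 ≡ 117 (mod 521)
2^64 ≡ 117^2 = 13689 ≡ 143 (mod 521)
2^128 ≡ 143^2 = 20449 ≡ 130 (mod 521)
2^256 ≡ 130^2 = 16900 ≡ 228 (mod 521)
2^512 ≡ 228^2 = 51984 ≡ 405 (mod 521)
520 = 512 + 8 in binary powers of 2.
So 2^520 ≡ 405 · 256 ≡ 1 (mod 521).
Since the result is 1, base 2 gives no evidence that 521 is composite.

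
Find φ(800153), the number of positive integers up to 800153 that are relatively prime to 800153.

774144

Factor: 800153 = 73 · 97 · 113.
φ(800153) = (73−1) · (97−1) · (113−1) = 72 · 96 · 112 = 774144.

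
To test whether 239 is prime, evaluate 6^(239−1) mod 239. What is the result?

1

6^1 ≡ 6 (mod 239)
6^2 ≡ 6^2 = 36 ≡ 36 (mod 239)
6^4 ≡ 36^2 = 1296 ≡ 101 (mod 239)
6^8 ≡ 101^2 = 10201 ≡ 163 (mod 239)
6^16 ≡ 163^2 = 26569 ≡ 40 (mod 239)
6^32 ≡ 40^2 = 1600 ≡ 166 (mod 239)
6^64 ≡ 166^2 = 27556 ≡ 71 (mod 239)
6^128 ≡ 71^2 = 5041 ≡ 22 (mod 239)
238 = 128 + 64 + 32 + 8 + 4 + 2 in binary powers of 2.
So 6^238 ≡ 22 · 71 · 166 · 163 · 101 · 36 ≡ 1 (mod 239).
Since the result is 1, base 6 gives no evidence that 239 is composite.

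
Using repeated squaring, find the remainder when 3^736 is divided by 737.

223

3^1 ≡ 3 (mod 737)
3^2 ≡ 3^2 = 9 ≡ 9 (mod 737)
3^4 ≡ 9^2 = 81 ≡ 81 (mod 737)
3^8 ≡ 81^2 = 6561 ≡ 665 (mod 737)
3^16 ≡ 665^2 = 442225 ≡ 25 (mod 737)
3^32 ≡ 25^2 = 625 ≡ 625 (mod 737)
3^64 ≡ 625^2 = 390625 ≡ 15 (mod 737)
3^128 ≡ 15^2 = 225 ≡ 225 (mod 737)
3^256 ≡ 225^2 = 50625 ≡ 509 (mod 737)
3^512 ≡ 509^2 = 259081 ≡ 394 (mod 737)
736 = 512 + 128 + 64 + 32 in binary powers of 2.
So 3^736 ≡ 394 · 225 · 15 · 625 ≡ 223 (mod 737).
Since 223 ≠ 1, base 3 is a Fermat witness: 737 is composite.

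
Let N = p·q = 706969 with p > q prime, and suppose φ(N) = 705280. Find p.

929

φ(n) = (p−1)(q−1) = n − (p+q) + 1, so p + q = 706969 − 705280 + 1 = 1690.
p and q are the roots of t² − 1690t + 706969 = 0.
Discriminant: 1690² − 4·706969 = 2856100 − 2827876 = 28224; √28224 = 168.
q = (1690 − 168)/2 = 761, p = (1690 + 168)/2 = 929.
Check: 761 · 929 = 706969.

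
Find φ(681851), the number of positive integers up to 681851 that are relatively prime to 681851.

655200

Factor: 681851 = 43 · 101 · 157.
φ(681851) = (43−1) · (101−1) · (157−1) = 42 · 100 · 156 = 655200.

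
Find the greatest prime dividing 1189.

1189 = 29 · 41
41 is prime.
So 1189 = 29 · 41; the largest prime factor is 41.

41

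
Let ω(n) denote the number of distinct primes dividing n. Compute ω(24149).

24149 = 19 · 1271
1271 = 31 · 41
24149 = 19 · 31 · 41, which has 3 distinct prime factors.

3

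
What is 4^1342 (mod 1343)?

4^1 ≡ 4 (mod 1343)
4^2 ≡ 4^2 = 16 ≡ 16 (mod 1343)
4^4 ≡ 16^2 = 256 ≡ 256 (mod 1343)
4^8 ≡ 256^2 = 65536 ≡ 1072 (mod 1343)
4^16 ≡ 1072^2 = 1149184 ≡ 919 (mod 1343)
4^32 ≡ 919^2 = 844561 ≡ 1157 (mod 1343)
4^64 ≡ 1157^2 = 1338649 ≡ 1021 (mod 1343)
4^128 ≡ 1021^2 = 1042441 ≡ 273 (mod 1343)
4^256 ≡ 273^2 = 74529 ≡ 664 (mod 1343)
4^512 ≡ 664^2 = 440896 ≡ 392 (mod 1343)
4^1024 ≡ 392^2 = 153664 ≡ 562 (mod 1343)
1342 = 1024 + 256 + 32 + 16 + 8 + 4 + 2 in binary powers of 2.
So 4^1342 ≡ 562 · 664 · 1157 · 919 · 1072 · 256 · 16 ≡ 50 (mod 1343).
Since 50 ≠ 1, base 4 is a Fermat witness: 1343 is composite.

50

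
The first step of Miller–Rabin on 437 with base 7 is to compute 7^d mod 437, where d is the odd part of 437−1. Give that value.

437 − 1 = 436 = 2^2 · 109, so d = 109.
7^1 ≡ 7 (mod 437)
7^2 ≡ 7^2 = 49 ≡ 49 (mod 437)
7^4 ≡ 49^2 = 2401 ≡ 216 (mod 437)
7^8 ≡ 216^2 = 46656 ≡ 334 (mod 437)
7^16 ≡ 334^2 = 111556 ≡ 121 (mod 437)
7^32 ≡ 121^2 = 14641 ≡ 220 (mod 437)
7^64 ≡ 220^2 = 48400 ≡ 330 (mod 437)
109 = 64 + 32 + 8 + 4 + 1 in binary powers of 2.
So 7^109 ≡ 330 · 220 · 334 · 216 · 7 ≡ 102 (mod 437).
Squaring chain: 102 → 353; never reaches −1, so base 7 is a Miller–Rabin witness that 437 is composite.

102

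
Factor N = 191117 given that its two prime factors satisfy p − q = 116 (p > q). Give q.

Since p = q + 116, we have 191117 = q(q + 116), so q² + 116q − 191117 = 0.
Discriminant: 116² + 4·191117 = 13456 + 764468 = 777924; √777924 = 882.
q = (−116 + 882)/2 = 383, and p = q + 116 = 499.
Check: 383 · 499 = 191117.

383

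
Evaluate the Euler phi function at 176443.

Factor: 176443 = 17 · 97 · 107.
φ(176443) = (17−1) · (97−1) · (107−1) = 16 · 96 · 106 = 162816.

162816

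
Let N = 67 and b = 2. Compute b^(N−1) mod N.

2^1 ≡ 2 (mod 67)
2^2 ≡ 2^2 = 4 ≡ 4 (mod 67)
2^4 ≡ 4^2 = 16 ≡ 16 (mod 67)
2^8 ≡ 16^2 = 256 ≡ 55 (mod 67)
2^16 ≡ 55^2 = 3025 ≡ 10 (mod 67)
2^32 ≡ 10^2 = 100 ≡ 33 (mod 67)
2^64 ≡ 33^2 = 1089 ≡ 17 (mod 67)
66 = 64 + 2 in binary powers of 2.
So 2^66 ≡ 17 · 4 ≡ 1 (mod 67).
Since the result is 1, base 2 gives no evidence that 67 is composite.

1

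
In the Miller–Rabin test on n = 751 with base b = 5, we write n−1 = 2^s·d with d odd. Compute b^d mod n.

1

751 − 1 = 750 = 2^1 · 375, so d = 375.
5^1 ≡ 5 (mod 751)
5^2 ≡ 5^2 = 25 ≡ 25 (mod 751)
5^4 ≡ 25^2 = 625 ≡ 625 (mod 751)
5^8 ≡ 625^2 = 390625 ≡ 105 (mod 751)
5^16 ≡ 105^2 = 11025 ≡ 511 (mod 751)
5^32 ≡ 511^2 = 261121 ≡ 524 (mod 751)
5^64 ≡ 524^2 = 274576 ≡ 461 (mod 751)
5^128 ≡ 461^2 = 212521 ≡ 739 (mod 751)
5^256 ≡ 739^2 = 546121 ≡ 144 (mod 751)
375 = 256 + 64 + 32 + 16 + 4 + 2 + 1 in binary powers of 2.
So 5^375 ≡ 144 · 461 · 524 · 511 · 625 · 25 · 5 ≡ 1 (mod 751).
Since 5^d ≡ 1 (mod 751), base 5 does not prove 751 composite.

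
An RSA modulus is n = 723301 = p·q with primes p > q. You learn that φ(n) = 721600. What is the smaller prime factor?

φ(n) = (p−1)(q−1) = n − (p+q) + 1, so p + q = 723301 − 721600 + 1 = 1702.
p and q are the roots of t² − 1702t + 723301 = 0.
Discriminant: 1702² − 4·723301 = 2896804 − 2893204 = 3600; √3600 = 60.
q = (1702 − 60)/2 = 821, p = (1702 + 60)/2 = 881.
Check: 821 · 881 = 723301.

821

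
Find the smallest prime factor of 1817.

23

1817 is odd.
Digit sum 17, not divisible by 3.
Ends in 7: not divisible by 5.
7: 1817 = 7·259 + 4
11: 1817 = 11·165 + 2
13: 1817 = 13·139 + 10
17: 1817 = 17·106 + 15
19: 1817 = 19·95 + 12
23: 1817 = 23·79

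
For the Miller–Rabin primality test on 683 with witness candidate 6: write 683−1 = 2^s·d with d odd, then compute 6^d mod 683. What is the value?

682

683 − 1 = 682 = 2^1 · 341, so d = 341.
6^1 ≡ 6 (mod 683)
6^2 ≡ 6^2 = 36 ≡ 36 (mod 683)
6^4 ≡ 36^2 = 1296 ≡ 613 (mod 683)
6^8 ≡ 613^2 = 375769 ≡ 119 (mod 683)
6^16 ≡ 119^2 = 14161 ≡ 501 (mod 683)
6^32 ≡ 501^2 = 251001 ≡ 340 (mod 683)
6^64 ≡ 340^2 = 115600 ≡ 173 (mod 683)
6^128 ≡ 173^2 = 29929 ≡ 560 (mod 683)
6^256 ≡ 560^2 = 313600 ≡ 103 (mod 683)
341 = 256 + 64 + 16 + 4 + 1 in binary powers of 2.
So 6^341 ≡ 103 · 173 · 501 · 613 · 6 ≡ 682 (mod 683).
Since 6^d ≡ 682 (mod 683), base 6 does not prove 683 composite.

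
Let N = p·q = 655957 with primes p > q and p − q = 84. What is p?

Since p = q + 84, we have 655957 = q(q + 84), so q² + 84q − 655957 = 0.
Discriminant: 84² + 4·655957 = 7056 + 2623828 = 2630884; √2630884 = 1622.
q = (−84 + 1622)/2 = 769, and p = q + 84 = 853.
Check: 769 · 853 = 655957.

853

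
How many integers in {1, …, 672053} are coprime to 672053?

Factor: 672053 = 47 · 79 · 181.
φ(672053) = (47−1) · (79−1) · (181−1) = 46 · 78 · 180 = 645840.

645840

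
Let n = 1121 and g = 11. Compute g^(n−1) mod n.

980

11^1 ≡ 11 (mod 1121)
11^2 ≡ 11^2 = 121 ≡ 121 (mod 1121)
11^4 ≡ 121^2 = 14641 ≡ 68 (mod 1121)
11^8 ≡ 68^2 = 4624 ≡ 140 (mod 1121)
11^16 ≡ 140^2 = 19600 ≡ 543 (mod 1121)
11^32 ≡ 543^2 = 294849 ≡ 26 (mod 1121)
11^64 ≡ 26^2 = 676 ≡ 676 (mod 1121)
11^128 ≡ 676^2 = 456976 ≡ 729 (mod 1121)
11^256 ≡ 729^2 = 531441 ≡ 87 (mod 1121)
11^512 ≡ 87^2 = 7569 ≡ 843 (mod 1121)
11^1024 ≡ 843^2 = 710649 ≡ 1056 (mod 1121)
1120 = 1024 + 64 + 32 in binary powers of 2.
So 11^1120 ≡ 1056 · 676 · 26 ≡ 980 (mod 1121).
Since 980 ≠ 1, base 11 is a Fermat witness: 1121 is composite.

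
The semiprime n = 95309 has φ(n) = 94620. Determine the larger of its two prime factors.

499

φ(n) = (p−1)(q−1) = n − (p+q) + 1, so p + q = 95309 − 94620 + 1 = 690.
p and q are the roots of t² − 690t + 95309 = 0.
Discriminant: 690² − 4·95309 = 476100 − 381236 = 94864; √94864 = 308.
q = (690 − 308)/2 = 191, p = (690 + 308)/2 = 499.
Check: 191 · 499 = 95309.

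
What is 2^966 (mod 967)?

2^1 ≡ 2 (mod 967)
2^2 ≡ 2^2 = 4 ≡ 4 (mod 967)
2^4 ≡ 4^2 = 16 ≡ 16 (mod 967)
2^8 ≡ 16^2 = 256 ≡ 256 (mod 967)
2^16 ≡ 256^2 = 65536 ≡ 747 (mod 967)
2^32 ≡ 747^2 = 558009 ≡ 50 (mod 967)
2^64 ≡ 50^2 = 2500 ≡ 566 (mod 967)
2^128 ≡ 566^2 = 320356 ≡ 279 (mod 967)
2^256 ≡ 279^2 = 77841 ≡ 481 (mod 967)
2^512 ≡ 481^2 = 231361 ≡ 248 (mod 967)
966 = 512 + 256 + 128 + 64 + 4 + 2 in binary powers of 2.
So 2^966 ≡ 248 · 481 · 279 · 566 · 16 · 4 ≡ 1 (mod 967).
Since the result is 1, base 2 gives no evidence that 967 is composite.

1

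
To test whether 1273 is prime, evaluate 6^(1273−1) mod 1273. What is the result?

558

6^1 ≡ 6 (mod 1273)
6^2 ≡ 6^2 = 36 ≡ 36 (mod 1273)
6^4 ≡ 36^2 = 1296 ≡ 23 (mod 1273)
6^8 ≡ 23^2 = 529 ≡ 529 (mod 1273)
6^16 ≡ 529^2 = 279841 ≡ 1054 (mod 1273)
6^32 ≡ 1054^2 = 1110916 ≡ 860 (mod 1273)
6^64 ≡ 860^2 = 739600 ≡ 1260 (mod 1273)
6^128 ≡ 1260^2 = 1587600 ≡ 169 (mod 1273)
6^256 ≡ 169^2 = 28561 ≡ 555 (mod 1273)
6^512 ≡ 555^2 = 308025 ≡ 1232 (mod 1273)
6^1024 ≡ 1232^2 = 1517824 ≡ 408 (mod 1273)
1272 = 1024 + 128 + 64 + 32 + 16 + 8 in binary powers of 2.
So 6^1272 ≡ 408 · 169 · 1260 · 860 · 1054 · 529 ≡ 558 (mod 1273).
Since 558 ≠ 1, base 6 is a Fermat witness: 1273 is composite.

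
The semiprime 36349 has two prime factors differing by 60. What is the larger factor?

223

Since p = q + 60, we have 36349 = q(q + 60), so q² + 60q − 36349 = 0.
Discriminant: 60² + 4·36349 = 3600 + 145396 = 148996; √148996 = 386.
q = (−60 + 386)/2 = 163, and p = q + 60 = 223.
Check: 163 · 223 = 36349.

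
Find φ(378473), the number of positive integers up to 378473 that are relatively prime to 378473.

359424

Factor: 378473 = 37 · 53 · 193.
φ(378473) = (37−1) · (53−1) · (193−1) = 36 · 52 · 192 = 359424.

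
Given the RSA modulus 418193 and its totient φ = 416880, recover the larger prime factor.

773

φ(n) = (p−1)(q−1) = n − (p+q) + 1, so p + q = 418193 − 416880 + 1 = 1314.
p and q are the roots of t² − 1314t + 418193 = 0.
Discriminant: 1314² − 4·418193 = 1726596 − 1672772 = 53824; √53824 = 232.
q = (1314 − 232)/2 = 541, p = (1314 + 232)/2 = 773.
Check: 541 · 773 = 418193.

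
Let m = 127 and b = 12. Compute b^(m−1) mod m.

1

12^1 ≡ 12 (mod 127)
12^2 ≡ 12^2 = 144 ≡ 17 (mod 127)
12^4 ≡ 17^2 = 289 ≡ 35 (mod 127)
12^8 ≡ 35^2 = 1225 ≡ 82 (mod 127)
12^16 ≡ 82^2 = 6724 ≡ 120 (mod 127)
12^32 ≡ 120^2 = 14400 ≡ 49 (mod 127)
12^64 ≡ 49^2 = 2401 ≡ 115 (mod 127)
126 = 64 + 32 + 16 + 8 + 4 + 2 in binary powers of 2.
So 12^126 ≡ 115 · 49 · 120 · 82 · 35 · 17 ≡ 1 (mod 127).
Since the result is 1, base 12 gives no evidence that 127 is composite.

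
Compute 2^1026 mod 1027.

857

2^1 ≡ 2 (mod 1027)
2^2 ≡ 2^2 = 4 ≡ 4 (mod 1027)
2^4 ≡ 4^2 = 16 ≡ 16 (mod 1027)
2^8 ≡ 16^2 = 256 ≡ 256 (mod 1027)
2^16 ≡ 256^2 = 65536 ≡ 835 (mod 1027)
2^32 ≡ 835^2 = 697225 ≡ 919 (mod 1027)
2^64 ≡ 919^2 = 844561 ≡ 367 (mod 1027)
2^128 ≡ 367^2 = 134689 ≡ 152 (mod 1027)
2^256 ≡ 152^2 = 23104 ≡ 510 (mod 1027)
2^512 ≡ 510^2 = 260100 ≡ 269 (mod 1027)
2^1024 ≡ 269^2 = 72361 ≡ 471 (mod 1027)
1026 = 1024 + 2 in binary powers of 2.
So 2^1026 ≡ 471 · 4 ≡ 857 (mod 1027).
Since 857 ≠ 1, base 2 is a Fermat witness: 1027 is composite.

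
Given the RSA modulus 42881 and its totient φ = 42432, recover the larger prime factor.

313

φ(n) = (p−1)(q−1) = n − (p+q) + 1, so p + q = 42881 − 42432 + 1 = 450.
p and q are the roots of t² − 450t + 42881 = 0.
Discriminant: 450² − 4·42881 = 202500 − 171524 = 30976; √30976 = 176.
q = (450 − 176)/2 = 137, p = (450 + 176)/2 = 313.
Check: 137 · 313 = 42881.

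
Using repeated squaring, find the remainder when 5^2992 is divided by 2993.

5^1 ≡ 5 (mod 2993)
5^2 ≡ 5^2 = 25 ≡ 25 (mod 2993)
5^4 ≡ 25^2 = 625 ≡ 625 (mod 2993)
5^8 ≡ 625^2 = 390625 ≡ 1535 (mod 2993)
5^16 ≡ 1535^2 = 2356225 ≡ 734 (mod 2993)
5^32 ≡ 734^2 = 538756 ≡ 16 (mod 2993)
5^64 ≡ 16^2 = 256 ≡ 256 (mod 2993)
5^128 ≡ 256^2 = 65536 ≡ 2683 (mod 2993)
5^256 ≡ 2683^2 = 7198489 ≡ 324 (mod 2993)
5^512 ≡ 324^2 = 104976 ≡ 221 (mod 2993)
5^1024 ≡ 221^2 = 48841 ≡ 953 (mod 2993)
5^2048 ≡ 953^2 = 908209 ≡ 1330 (mod 2993)
2992 = 2048 + 512 + 256 + 128 + 32 + 16 in binary powers of 2.
So 5^2992 ≡ 1330 · 221 · 324 · 2683 · 16 · 734 ≡ 1492 (mod 2993).
Since 1492 ≠ 1, base 5 is a Fermat witness: 2993 is composite.

1492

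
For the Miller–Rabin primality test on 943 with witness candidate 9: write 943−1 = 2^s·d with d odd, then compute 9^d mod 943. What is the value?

278

943 − 1 = 942 = 2^1 · 471, so d = 471.
9^1 ≡ 9 (mod 943)
9^2 ≡ 9^2 = 81 ≡ 81 (mod 943)
9^4 ≡ 81^2 = 6561 ≡ 903 (mod 943)
9^8 ≡ 903^2 = 815409 ≡ 657 (mod 943)
9^16 ≡ 657^2 = 431649 ≡ 698 (mod 943)
9^32 ≡ 698^2 = 487204 ≡ 616 (mod 943)
9^64 ≡ 616^2 = 379456 ≡ 370 (mod 943)
9^128 ≡ 370^2 = 136900 ≡ 165 (mod 943)
9^256 ≡ 165^2 = 27225 ≡ 821 (mod 943)
471 = 256 + 128 + 64 + 16 + 4 + 2 + 1 in binary powers of 2.
So 9^471 ≡ 821 · 165 · 370 · 698 · 903 · 81 · 9 ≡ 278 (mod 943).
Squaring chain: 278; never reaches −1, so base 9 is a Miller–Rabin witness that 943 is composite.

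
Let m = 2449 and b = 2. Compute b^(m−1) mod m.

1000

2^1 ≡ 2 (mod 2449)
2^2 ≡ 2^2 = 4 ≡ 4 (mod 2449)
2^4 ≡ 4^2 = 16 ≡ 16 (mod 2449)
2^8 ≡ 16^2 = 256 ≡ 256 (mod 2449)
2^16 ≡ 256^2 = 65536 ≡ 1862 (mod 2449)
2^32 ≡ 1862^2 = 3467044 ≡ 1709 (mod 2449)
2^64 ≡ 1709^2 = 2920681 ≡ 1473 (mod 2449)
2^128 ≡ 1473^2 = 2169729 ≡ 2364 (mod 2449)
2^256 ≡ 2364^2 = 5588496 ≡ 2327 (mod 2449)
2^512 ≡ 2327^2 = 5414929 ≡ 190 (mod 2449)
2^1024 ≡ 190^2 = 36100 ≡ 1814 (mod 2449)
2^2048 ≡ 1814^2 = 3290596 ≡ 1589 (mod 2449)
2448 = 2048 + 256 + 128 + 16 in binary powers of 2.
So 2^2448 ≡ 1589 · 2327 · 2364 · 1862 ≡ 1000 (mod 2449).
Since 1000 ≠ 1, base 2 is a Fermat witness: 2449 is composite.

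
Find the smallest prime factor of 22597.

59

22597 is odd.
Digit sum 25, not divisible by 3.
Ends in 7: not divisible by 5.
7: 22597 = 7·3228 + 1
11: 22597 = 11·2054 + 3
13: 22597 = 13·1738 + 3
17: 22597 = 17·1329 + 4
19: 22597 = 19·1189 + 6
23: 22597 = 23·982 + 11
29: 22597 = 29·779 + 6
31: 22597 = 31·728 + 29
37: 22597 = 37·610 + 27
41: 22597 = 41·551 + 6
43: 22597 = 43·525 + 22
47: 22597 = 47·480 + 37
53: 22597 = 53·426 + 19
59: 22597 = 59·383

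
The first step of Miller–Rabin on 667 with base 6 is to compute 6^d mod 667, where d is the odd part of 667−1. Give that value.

667 − 1 = 666 = 2^1 · 333, so d = 333.
6^1 ≡ 6 (mod 667)
6^2 ≡ 6^2 = 36 ≡ 36 (mod 667)
6^4 ≡ 36^2 = 1296 ≡ 629 (mod 667)
6^8 ≡ 629^2 = 395641 ≡ 110 (mod 667)
6^16 ≡ 110^2 = 12100 ≡ 94 (mod 667)
6^32 ≡ 94^2 = 8836 ≡ 165 (mod 667)
6^64 ≡ 165^2 = 27225 ≡ 545 (mod 667)
6^128 ≡ 545^2 = 297025 ≡ 210 (mod 667)
6^256 ≡ 210^2 = 44100 ≡ 78 (mod 667)
333 = 256 + 64 + 8 + 4 + 1 in binary powers of 2.
So 6^333 ≡ 78 · 545 · 110 · 629 · 6 ≡ 9 (mod 667).
Squaring chain: 9; never reaches −1, so base 6 is a Miller–Rabin witness that 667 is composite.

9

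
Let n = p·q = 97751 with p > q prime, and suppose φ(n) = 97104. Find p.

409

φ(n) = (p−1)(q−1) = n − (p+q) + 1, so p + q = 97751 − 97104 + 1 = 648.
p and q are the roots of t² − 648t + 97751 = 0.
Discriminant: 648² − 4·97751 = 419904 − 391004 = 28900; √28900 = 170.
q = (648 − 170)/2 = 239, p = (648 + 170)/2 = 409.
Check: 239 · 409 = 97751.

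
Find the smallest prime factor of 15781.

15781 is odd.
Digit sum 22, not divisible by 3.
Ends in 1: not divisible by 5.
7: 15781 = 7·2254 + 3
11: 15781 = 11·1434 + 7
13: 15781 = 13·1213 + 12
17: 15781 = 17·928 + 5
19: 15781 = 19·830 + 11
23: 15781 = 23·686 + 3
29: 15781 = 29·544 + 5
31: 15781 = 31·509 + 2
37: 15781 = 37·426 + 19
41: 15781 = 41·384 + 37
43: 15781 = 43·367

43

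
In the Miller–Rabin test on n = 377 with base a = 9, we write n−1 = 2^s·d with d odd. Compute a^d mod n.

237

377 − 1 = 376 = 2^3 · 47, so d = 47.
9^1 ≡ 9 (mod 377)
9^2 ≡ 9^2 = 81 ≡ 81 (mod 377)
9^4 ≡ 81^2 = 6561 ≡ 152 (mod 377)
9^8 ≡ 152^2 = 23104 ≡ 107 (mod 377)
9^16 ≡ 107^2 = 11449 ≡ 139 (mod 377)
9^32 ≡ 139^2 = 19321 ≡ 94 (mod 377)
47 = 32 + 8 + 4 + 2 + 1 in binary powers of 2.
So 9^47 ≡ 94 · 107 · 152 · 81 · 9 ≡ 237 (mod 377).
Squaring chain: 237 → 373 → 16; never reaches −1, so base 9 is a Miller–Rabin witness that 377 is composite.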